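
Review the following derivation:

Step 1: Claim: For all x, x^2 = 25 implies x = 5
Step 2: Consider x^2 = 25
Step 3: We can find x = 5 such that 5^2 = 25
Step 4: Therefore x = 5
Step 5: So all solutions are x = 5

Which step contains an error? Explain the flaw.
Step 4: Therefore x = 5

Step 4 incorrectly concludes that x = 5 is the only solution. The proof shows that x = 5 is A solution (existence), but does not show it is the ONLY solution (uniqueness). In fact, x = -5 is also a solution since (-5)^2 = 25. Finding one solution doesn't prove there are no others.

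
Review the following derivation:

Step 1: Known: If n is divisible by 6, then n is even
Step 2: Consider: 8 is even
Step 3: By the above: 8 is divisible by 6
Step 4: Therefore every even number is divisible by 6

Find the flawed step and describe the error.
Step 3: By the above: 8 is divisible by 6

Step 3 commits the fallacy of affirming the consequent. The known fact 'divisible by 6 → even' does NOT imply 'even → divisible by 6'. That would be the converse, which is false. For example, 8 is even but 8 ÷ 6 = 1.33, which is not an integer.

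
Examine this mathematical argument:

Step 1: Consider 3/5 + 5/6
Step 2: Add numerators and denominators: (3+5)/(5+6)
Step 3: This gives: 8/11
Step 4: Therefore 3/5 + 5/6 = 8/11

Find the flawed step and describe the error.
Step 2: Add numerators and denominators: (3+5)/(5+6)

Step 2 incorrectly adds fractions by separately adding numerators and denominators. This is wrong. The correct method requires a common denominator: 3/5 + 5/6 = (3×6 + 5×5)/(5×6) = 43/30 = 43/30. The method used gives 8/11, which is different.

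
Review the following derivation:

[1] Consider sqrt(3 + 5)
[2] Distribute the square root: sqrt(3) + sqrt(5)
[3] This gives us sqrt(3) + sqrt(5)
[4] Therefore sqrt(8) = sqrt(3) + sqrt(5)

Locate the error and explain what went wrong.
Step 2: Distribute the square root: sqrt(3) + sqrt(5)

Step 2 incorrectly 'distributes' the square root over addition. The square root function does not distribute: sqrt(a + b) ≠ sqrt(a) + sqrt(b). In fact, sqrt(3 + 5) = sqrt(8) ≈ 2.8284, while sqrt(3) + sqrt(5) ≈ 3.9681.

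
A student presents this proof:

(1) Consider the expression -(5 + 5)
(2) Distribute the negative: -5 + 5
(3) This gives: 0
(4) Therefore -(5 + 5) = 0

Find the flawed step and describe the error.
Step 2: Distribute the negative: -5 + 5

Step 2 incorrectly distributes the negative sign. The correct distribution is -(5 + 5) = -5 - 5 = -10. The negative must be applied to both terms, not just the first. The error treats -(5 + 5) as -5 + 5, which equals 0 instead of -10.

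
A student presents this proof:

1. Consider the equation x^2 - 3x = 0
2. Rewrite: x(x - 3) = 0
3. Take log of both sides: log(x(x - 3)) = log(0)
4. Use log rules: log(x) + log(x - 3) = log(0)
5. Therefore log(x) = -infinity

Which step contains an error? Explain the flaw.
Step 3: Take log of both sides: log(x(x - 3)) = log(0)

Step 3 takes the logarithm of both sides, resulting in log(0) on the right side. The logarithm is only defined for positive numbers; log(0) is undefined (approaches negative infinity). This operation is invalid.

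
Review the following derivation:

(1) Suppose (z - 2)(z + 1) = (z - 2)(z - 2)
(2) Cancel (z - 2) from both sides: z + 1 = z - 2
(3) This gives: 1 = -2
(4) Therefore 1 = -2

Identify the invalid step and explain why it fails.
Step 2: Cancel (z - 2) from both sides: z + 1 = z - 2

Step 2 cancels (z - 2) from both sides. This is only valid if (z - 2) ≠ 0, i.e., z ≠ 2. When z = 2, both sides equal zero regardless of the other factors. The correct approach requires considering z = 2 as a separate case.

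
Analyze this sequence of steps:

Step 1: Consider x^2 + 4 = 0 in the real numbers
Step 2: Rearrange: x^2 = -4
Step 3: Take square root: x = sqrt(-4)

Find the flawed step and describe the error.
Step 3: Take square root: x = sqrt(-4)

Step 3 takes the square root of -4, which is negative. In the real number system, the square root of a negative number is undefined. The equation x^2 + 4 = 0 has no real solutions. Square roots of negative numbers only exist in the complex numbers.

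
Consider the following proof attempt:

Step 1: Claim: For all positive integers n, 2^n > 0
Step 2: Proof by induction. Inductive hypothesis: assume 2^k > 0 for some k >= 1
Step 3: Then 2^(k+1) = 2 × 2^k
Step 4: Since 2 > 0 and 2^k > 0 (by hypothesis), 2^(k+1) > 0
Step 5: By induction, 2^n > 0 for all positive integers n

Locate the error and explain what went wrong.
Step 5: By induction, 2^n > 0 for all positive integers n

Step 5 concludes the proof by induction, but no base case was ever established. A valid induction proof requires: (1) a base case proving 2^1 > 0, and (2) an inductive step showing IF 2^k > 0 THEN 2^(k+1) > 0. Steps 2-4 correctly establish the inductive step, but without the base case the conclusion in step 5 does not follow.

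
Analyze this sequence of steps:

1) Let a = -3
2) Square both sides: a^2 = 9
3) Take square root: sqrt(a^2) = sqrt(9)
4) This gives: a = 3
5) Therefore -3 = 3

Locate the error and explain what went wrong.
Step 4: This gives: a = 3

Step 4 incorrectly states that sqrt(a^2) = a. The correct identity is sqrt(a^2) = |a|. Since a = -3 < 0, we have sqrt(a^2) = |-3| = 3, not a = -3.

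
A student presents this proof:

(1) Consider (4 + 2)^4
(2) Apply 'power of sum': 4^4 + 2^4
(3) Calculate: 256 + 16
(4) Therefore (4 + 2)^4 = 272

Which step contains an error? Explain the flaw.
Step 2: Apply 'power of sum': 4^4 + 2^4

Step 2 incorrectly applies a non-existent rule '(a+b)^n = a^n + b^n'. This is false in general. The correct expansion uses the binomial theorem. The actual value is (4 + 2)^4 = 6^4 = 1296, not 272.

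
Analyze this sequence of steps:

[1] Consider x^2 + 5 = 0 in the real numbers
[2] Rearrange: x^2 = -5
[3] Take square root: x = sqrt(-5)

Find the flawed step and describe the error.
Step 3: Take square root: x = sqrt(-5)

Step 3 takes the square root of -5, which is negative. In the real number system, the square root of a negative number is undefined. The equation x^2 + 5 = 0 has no real solutions. Square roots of negative numbers only exist in the complex numbers.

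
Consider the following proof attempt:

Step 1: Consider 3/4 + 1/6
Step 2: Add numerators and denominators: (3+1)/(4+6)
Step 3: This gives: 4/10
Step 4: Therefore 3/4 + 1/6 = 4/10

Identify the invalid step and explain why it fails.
Step 2: Add numerators and denominators: (3+1)/(4+6)

Step 2 incorrectly adds fractions by separately adding numerators and denominators. This is wrong. The correct method requires a common denominator: 3/4 + 1/6 = (3×6 + 1×4)/(4×6) = 22/24 = 11/12. The method used gives 4/10, which is different.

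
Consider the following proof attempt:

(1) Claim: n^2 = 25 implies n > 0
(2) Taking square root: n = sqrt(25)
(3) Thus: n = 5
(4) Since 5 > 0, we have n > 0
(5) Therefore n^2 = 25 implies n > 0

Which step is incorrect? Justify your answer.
Step 2: Taking square root: n = sqrt(25)

Step 2 takes the square root and assumes the positive root only. The equation n^2 = 25 actually has two solutions: n = 5 and n = -5. The proof silently assumes n > 0 without justification, then uses this assumption to conclude n > 0, which is circular. The counterexample n = -5 shows the claim is false.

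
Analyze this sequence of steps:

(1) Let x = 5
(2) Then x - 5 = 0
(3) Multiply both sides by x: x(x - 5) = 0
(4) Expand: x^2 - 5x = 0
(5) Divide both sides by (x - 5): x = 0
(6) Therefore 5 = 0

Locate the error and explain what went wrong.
Step 5: Divide both sides by (x - 5): x = 0

Step 5 divides both sides by (x - 5). However, since x = 5, we have (x - 5) = 0. Division by zero is undefined, making this step invalid.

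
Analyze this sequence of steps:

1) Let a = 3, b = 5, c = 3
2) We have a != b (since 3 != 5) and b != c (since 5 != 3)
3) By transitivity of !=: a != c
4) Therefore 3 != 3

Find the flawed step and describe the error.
Step 3: By transitivity of !=: a != c

Step 3 incorrectly applies transitivity to the '!=' relation. Transitivity states: if a R b and b R c, then a R c. However, '!=' is not transitive. Counterexample: 3 != 5 and 5 != 3, but 3 = 3 (both equal 3). Transitivity holds for relations like <, <=, =, but not for !=.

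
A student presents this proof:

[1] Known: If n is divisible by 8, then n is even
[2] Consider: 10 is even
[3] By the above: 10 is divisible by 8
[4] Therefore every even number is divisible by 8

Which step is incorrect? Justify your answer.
Step 3: By the above: 10 is divisible by 8

Step 3 commits the fallacy of affirming the consequent. The known fact 'divisible by 8 → even' does NOT imply 'even → divisible by 8'. That would be the converse, which is false. For example, 10 is even but 10 ÷ 8 = 1.25, which is not an integer.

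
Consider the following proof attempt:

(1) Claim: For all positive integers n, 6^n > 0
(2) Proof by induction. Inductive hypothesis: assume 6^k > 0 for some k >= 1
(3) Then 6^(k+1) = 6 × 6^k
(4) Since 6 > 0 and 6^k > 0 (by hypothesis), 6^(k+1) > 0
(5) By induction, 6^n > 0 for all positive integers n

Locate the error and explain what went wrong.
Step 5: By induction, 6^n > 0 for all positive integers n

Step 5 concludes the proof by induction, but no base case was ever established. A valid induction proof requires: (1) a base case proving 6^1 > 0, and (2) an inductive step showing IF 6^k > 0 THEN 6^(k+1) > 0. Steps 2-4 correctly establish the inductive step, but without the base case the conclusion in step 5 does not follow.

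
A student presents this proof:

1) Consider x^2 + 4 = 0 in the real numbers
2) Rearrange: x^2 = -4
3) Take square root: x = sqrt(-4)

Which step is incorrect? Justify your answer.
Step 3: Take square root: x = sqrt(-4)

Step 3 takes the square root of -4, which is negative. In the real number system, the square root of a negative number is undefined. The equation x^2 + 4 = 0 has no real solutions. Square roots of negative numbers only exist in the complex numbers.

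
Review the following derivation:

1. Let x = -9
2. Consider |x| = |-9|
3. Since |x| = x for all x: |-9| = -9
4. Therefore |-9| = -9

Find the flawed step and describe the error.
Step 3: Since |x| = x for all x: |-9| = -9

Step 3 incorrectly states that |x| = x for all x. The correct definition is |x| = x when x >= 0, and |x| = -x when x < 0. Since -9 < 0, we have |-9| = -(-9) = 9, not -9.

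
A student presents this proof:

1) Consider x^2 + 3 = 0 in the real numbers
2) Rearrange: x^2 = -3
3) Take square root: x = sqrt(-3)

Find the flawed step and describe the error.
Step 3: Take square root: x = sqrt(-3)

Step 3 takes the square root of -3, which is negative. In the real number system, the square root of a negative number is undefined. The equation x^2 + 3 = 0 has no real solutions. Square roots of negative numbers only exist in the complex numbers.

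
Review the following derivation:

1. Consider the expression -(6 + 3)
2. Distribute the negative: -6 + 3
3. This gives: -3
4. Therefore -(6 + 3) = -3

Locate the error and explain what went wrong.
Step 2: Distribute the negative: -6 + 3

Step 2 incorrectly distributes the negative sign. The correct distribution is -(6 + 3) = -6 - 3 = -9. The negative must be applied to both terms, not just the first. The error treats -(6 + 3) as -6 + 3, which equals -3 instead of -9.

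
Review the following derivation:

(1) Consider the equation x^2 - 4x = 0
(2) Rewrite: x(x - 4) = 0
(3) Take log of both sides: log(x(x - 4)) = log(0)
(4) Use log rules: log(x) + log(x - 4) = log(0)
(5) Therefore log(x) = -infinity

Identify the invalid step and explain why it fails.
Step 3: Take log of both sides: log(x(x - 4)) = log(0)

Step 3 takes the logarithm of both sides, resulting in log(0) on the right side. The logarithm is only defined for positive numbers; log(0) is undefined (approaches negative infinity). This operation is invalid.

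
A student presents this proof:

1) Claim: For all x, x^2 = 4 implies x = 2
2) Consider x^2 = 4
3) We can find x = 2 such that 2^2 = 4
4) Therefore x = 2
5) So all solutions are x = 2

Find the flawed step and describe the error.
Step 4: Therefore x = 2

Step 4 incorrectly concludes that x = 2 is the only solution. The proof shows that x = 2 is A solution (existence), but does not show it is the ONLY solution (uniqueness). In fact, x = -2 is also a solution since (-2)^2 = 4. Finding one solution doesn't prove there are no others.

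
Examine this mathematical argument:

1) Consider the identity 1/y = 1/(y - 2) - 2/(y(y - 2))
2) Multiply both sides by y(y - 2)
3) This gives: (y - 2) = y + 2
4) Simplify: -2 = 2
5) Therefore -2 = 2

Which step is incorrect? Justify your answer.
Step 3: This gives: (y - 2) = y + 2

Step 3 makes a sign error when clearing denominators. Multiplying -2/(y(y - 2)) by y(y - 2) gives -2, not +2. The correct result is (y - 2) = y - 2, which is trivially true, not (y - 2) = y + 2. (Step 1 is a valid identity: 1/(y - 2) - 2/(y(y - 2)) = (y - 2)/(y(y - 2)) = 1/y.)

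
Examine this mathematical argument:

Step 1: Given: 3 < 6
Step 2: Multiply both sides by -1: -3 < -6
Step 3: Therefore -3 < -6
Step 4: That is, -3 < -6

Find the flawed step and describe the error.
Step 2: Multiply both sides by -1: -3 < -6

Step 2 multiplies both sides by -1 but fails to reverse the inequality sign. When multiplying (or dividing) an inequality by a negative number, the direction must be reversed. Since 3 < 6, we should get -3 > -6, i.e., -3 > -6.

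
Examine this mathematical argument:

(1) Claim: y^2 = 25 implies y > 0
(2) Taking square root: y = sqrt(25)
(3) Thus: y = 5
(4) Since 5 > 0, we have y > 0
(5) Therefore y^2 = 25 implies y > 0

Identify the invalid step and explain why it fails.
Step 2: Taking square root: y = sqrt(25)

Step 2 takes the square root and assumes the positive root only. The equation y^2 = 25 actually has two solutions: y = 5 and y = -5. The proof silently assumes y > 0 without justification, then uses this assumption to conclude y > 0, which is circular. The counterexample y = -5 shows the claim is false.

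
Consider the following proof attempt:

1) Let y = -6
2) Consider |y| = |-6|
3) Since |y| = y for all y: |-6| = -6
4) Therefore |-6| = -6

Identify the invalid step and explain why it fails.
Step 3: Since |y| = y for all y: |-6| = -6

Step 3 incorrectly states that |y| = y for all y. The correct definition is |y| = y when y >= 0, and |y| = -y when y < 0. Since -6 < 0, we have |-6| = -(-6) = 6, not -6.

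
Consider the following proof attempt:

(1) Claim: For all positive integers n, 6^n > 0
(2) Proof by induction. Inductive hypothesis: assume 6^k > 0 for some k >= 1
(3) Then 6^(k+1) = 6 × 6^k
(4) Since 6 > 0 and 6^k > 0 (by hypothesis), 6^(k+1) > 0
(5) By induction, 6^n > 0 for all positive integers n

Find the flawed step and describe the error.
Step 5: By induction, 6^n > 0 for all positive integers n

Step 5 concludes the proof by induction, but no base case was ever established. A valid induction proof requires: (1) a base case proving 6^1 > 0, and (2) an inductive step showing IF 6^k > 0 THEN 6^(k+1) > 0. Steps 2-4 correctly establish the inductive step, but without the base case the conclusion in step 5 does not follow.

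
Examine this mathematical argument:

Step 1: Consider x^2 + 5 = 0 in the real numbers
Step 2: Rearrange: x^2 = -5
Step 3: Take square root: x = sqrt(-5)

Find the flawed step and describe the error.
Step 3: Take square root: x = sqrt(-5)

Step 3 takes the square root of -5, which is negative. In the real number system, the square root of a negative number is undefined. The equation x^2 + 5 = 0 has no real solutions. Square roots of negative numbers only exist in the complex numbers.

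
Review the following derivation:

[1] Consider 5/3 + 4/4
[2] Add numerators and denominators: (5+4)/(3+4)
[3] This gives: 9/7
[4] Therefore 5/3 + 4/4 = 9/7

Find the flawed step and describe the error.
Step 2: Add numerators and denominators: (5+4)/(3+4)

Step 2 incorrectly adds fractions by separately adding numerators and denominators. This is wrong. The correct method requires a common denominator: 5/3 + 4/4 = (5×4 + 4×3)/(3×4) = 32/12 = 8/3. The method used gives 9/7, which is different.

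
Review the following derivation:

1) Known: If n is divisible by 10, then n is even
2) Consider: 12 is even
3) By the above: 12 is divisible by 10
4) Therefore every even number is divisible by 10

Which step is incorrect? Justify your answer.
Step 3: By the above: 12 is divisible by 10

Step 3 commits the fallacy of affirming the consequent. The known fact 'divisible by 10 → even' does NOT imply 'even → divisible by 10'. That would be the converse, which is false. For example, 12 is even but 12 ÷ 10 = 1.20, which is not an integer.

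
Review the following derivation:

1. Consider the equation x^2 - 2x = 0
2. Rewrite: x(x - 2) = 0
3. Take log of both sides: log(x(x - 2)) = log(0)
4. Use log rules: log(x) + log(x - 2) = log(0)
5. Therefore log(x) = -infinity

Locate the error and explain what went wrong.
Step 3: Take log of both sides: log(x(x - 2)) = log(0)

Step 3 takes the logarithm of both sides, resulting in log(0) on the right side. The logarithm is only defined for positive numbers; log(0) is undefined (approaches negative infinity). This operation is invalid.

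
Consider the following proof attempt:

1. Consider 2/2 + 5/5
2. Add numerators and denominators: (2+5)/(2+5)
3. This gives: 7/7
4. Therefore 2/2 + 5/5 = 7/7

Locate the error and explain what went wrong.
Step 2: Add numerators and denominators: (2+5)/(2+5)

Step 2 incorrectly adds fractions by separately adding numerators and denominators. This is wrong. The correct method requires a common denominator: 2/2 + 5/5 = (2×5 + 5×2)/(2×5) = 20/10 = 2. The method used gives 7/7, which is different.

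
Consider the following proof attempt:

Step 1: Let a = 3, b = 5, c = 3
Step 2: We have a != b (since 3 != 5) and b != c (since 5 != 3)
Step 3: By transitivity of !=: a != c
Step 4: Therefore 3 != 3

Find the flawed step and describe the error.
Step 3: By transitivity of !=: a != c

Step 3 incorrectly applies transitivity to the '!=' relation. Transitivity states: if a R b and b R c, then a R c. However, '!=' is not transitive. Counterexample: 3 != 5 and 5 != 3, but 3 = 3 (both equal 3). Transitivity holds for relations like <, <=, =, but not for !=.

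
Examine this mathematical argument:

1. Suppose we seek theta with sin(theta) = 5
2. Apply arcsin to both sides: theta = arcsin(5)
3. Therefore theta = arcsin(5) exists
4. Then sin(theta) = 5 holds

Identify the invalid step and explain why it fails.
Step 2: Apply arcsin to both sides: theta = arcsin(5)

Step 2 applies arcsin to 5. However, arcsin(x) is only defined for x in [-1, 1] because sin(theta) can only produce values in that range. Since |5| > 1, arcsin(5) is undefined. There is no angle whose sine equals 5.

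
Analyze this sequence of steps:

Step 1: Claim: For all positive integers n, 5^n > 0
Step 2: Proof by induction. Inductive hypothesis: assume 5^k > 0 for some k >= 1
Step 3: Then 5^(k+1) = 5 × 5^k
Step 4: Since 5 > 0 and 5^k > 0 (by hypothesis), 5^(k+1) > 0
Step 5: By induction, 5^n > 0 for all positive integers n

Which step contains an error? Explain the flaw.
Step 5: By induction, 5^n > 0 for all positive integers n

Step 5 concludes the proof by induction, but no base case was ever established. A valid induction proof requires: (1) a base case proving 5^1 > 0, and (2) an inductive step showing IF 5^k > 0 THEN 5^(k+1) > 0. Steps 2-4 correctly establish the inductive step, but without the base case the conclusion in step 5 does not follow.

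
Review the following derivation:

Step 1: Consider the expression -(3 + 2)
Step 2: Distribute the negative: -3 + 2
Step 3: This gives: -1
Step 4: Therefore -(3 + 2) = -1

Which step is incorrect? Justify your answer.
Step 2: Distribute the negative: -3 + 2

Step 2 incorrectly distributes the negative sign. The correct distribution is -(3 + 2) = -3 - 2 = -5. The negative must be applied to both terms, not just the first. The error treats -(3 + 2) as -3 + 2, which equals -1 instead of -5.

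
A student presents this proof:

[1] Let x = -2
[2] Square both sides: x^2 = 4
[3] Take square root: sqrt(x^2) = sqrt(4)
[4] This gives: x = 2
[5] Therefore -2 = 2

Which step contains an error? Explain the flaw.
Step 4: This gives: x = 2

Step 4 incorrectly states that sqrt(x^2) = x. The correct identity is sqrt(x^2) = |x|. Since x = -2 < 0, we have sqrt(x^2) = |-2| = 2, not x = -2.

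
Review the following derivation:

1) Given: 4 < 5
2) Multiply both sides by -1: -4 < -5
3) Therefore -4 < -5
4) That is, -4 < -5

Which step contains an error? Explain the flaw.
Step 2: Multiply both sides by -1: -4 < -5

Step 2 multiplies both sides by -1 but fails to reverse the inequality sign. When multiplying (or dividing) an inequality by a negative number, the direction must be reversed. Since 4 < 5, we should get -4 > -5, i.e., -4 > -5.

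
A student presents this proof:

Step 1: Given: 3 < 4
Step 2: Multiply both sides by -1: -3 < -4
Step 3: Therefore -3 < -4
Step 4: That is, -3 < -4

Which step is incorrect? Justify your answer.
Step 2: Multiply both sides by -1: -3 < -4

Step 2 multiplies both sides by -1 but fails to reverse the inequality sign. When multiplying (or dividing) an inequality by a negative number, the direction must be reversed. Since 3 < 4, we should get -3 > -4, i.e., -3 > -4.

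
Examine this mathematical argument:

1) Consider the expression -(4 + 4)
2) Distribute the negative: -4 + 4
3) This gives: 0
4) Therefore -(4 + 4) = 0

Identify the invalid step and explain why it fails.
Step 2: Distribute the negative: -4 + 4

Step 2 incorrectly distributes the negative sign. The correct distribution is -(4 + 4) = -4 - 4 = -8. The negative must be applied to both terms, not just the first. The error treats -(4 + 4) as -4 + 4, which equals 0 instead of -8.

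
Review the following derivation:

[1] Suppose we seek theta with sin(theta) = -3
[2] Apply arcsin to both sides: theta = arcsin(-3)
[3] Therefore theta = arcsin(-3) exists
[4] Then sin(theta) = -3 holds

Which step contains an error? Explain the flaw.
Step 2: Apply arcsin to both sides: theta = arcsin(-3)

Step 2 applies arcsin to -3. However, arcsin(x) is only defined for x in [-1, 1] because sin(theta) can only produce values in that range. Since |-3| > 1, arcsin(-3) is undefined. There is no angle whose sine equals -3.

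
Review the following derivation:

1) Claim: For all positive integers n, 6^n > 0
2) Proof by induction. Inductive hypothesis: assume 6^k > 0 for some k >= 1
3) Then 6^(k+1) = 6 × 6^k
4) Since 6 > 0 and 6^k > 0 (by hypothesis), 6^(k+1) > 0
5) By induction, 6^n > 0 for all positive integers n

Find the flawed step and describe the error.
Step 5: By induction, 6^n > 0 for all positive integers n

Step 5 concludes the proof by induction, but no base case was ever established. A valid induction proof requires: (1) a base case proving 6^1 > 0, and (2) an inductive step showing IF 6^k > 0 THEN 6^(k+1) > 0. Steps 2-4 correctly establish the inductive step, but without the base case the conclusion in step 5 does not follow.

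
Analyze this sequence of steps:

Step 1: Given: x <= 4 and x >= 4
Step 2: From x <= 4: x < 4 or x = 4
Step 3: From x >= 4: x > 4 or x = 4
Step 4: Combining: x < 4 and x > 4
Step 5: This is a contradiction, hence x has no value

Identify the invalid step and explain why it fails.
Step 4: Combining: x < 4 and x > 4

Step 4 incorrectly combines the conditions. From x <= 4 and x >= 4, the intersection is x = 4. The error treats the 'or' cases as 'and' requirements. The correct conclusion is that x = 4 is the unique solution, not that no solution exists.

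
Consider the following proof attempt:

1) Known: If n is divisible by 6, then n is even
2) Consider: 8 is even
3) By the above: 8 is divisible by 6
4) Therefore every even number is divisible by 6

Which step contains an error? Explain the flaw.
Step 3: By the above: 8 is divisible by 6

Step 3 commits the fallacy of affirming the consequent. The known fact 'divisible by 6 → even' does NOT imply 'even → divisible by 6'. That would be the converse, which is false. For example, 8 is even but 8 ÷ 6 = 1.33, which is not an integer.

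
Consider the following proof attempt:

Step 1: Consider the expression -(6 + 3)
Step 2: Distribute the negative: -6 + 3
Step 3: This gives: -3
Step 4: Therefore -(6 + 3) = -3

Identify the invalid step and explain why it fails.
Step 2: Distribute the negative: -6 + 3

Step 2 incorrectly distributes the negative sign. The correct distribution is -(6 + 3) = -6 - 3 = -9. The negative must be applied to both terms, not just the first. The error treats -(6 + 3) as -6 + 3, which equals -3 instead of -9.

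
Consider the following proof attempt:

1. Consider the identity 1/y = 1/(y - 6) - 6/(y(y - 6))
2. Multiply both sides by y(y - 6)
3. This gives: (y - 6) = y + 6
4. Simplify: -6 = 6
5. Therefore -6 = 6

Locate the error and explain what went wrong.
Step 3: This gives: (y - 6) = y + 6

Step 3 makes a sign error when clearing denominators. Multiplying -6/(y(y - 6)) by y(y - 6) gives -6, not +6. The correct result is (y - 6) = y - 6, which is trivially true, not (y - 6) = y + 6. (Step 1 is a valid identity: 1/(y - 6) - 6/(y(y - 6)) = (y - 6)/(y(y - 6)) = 1/y.)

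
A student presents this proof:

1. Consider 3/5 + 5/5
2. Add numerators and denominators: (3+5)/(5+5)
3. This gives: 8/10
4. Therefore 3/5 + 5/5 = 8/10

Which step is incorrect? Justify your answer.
Step 2: Add numerators and denominators: (3+5)/(5+5)

Step 2 incorrectly adds fractions by separately adding numerators and denominators. This is wrong. The correct method requires a common denominator: 3/5 + 5/5 = (3×5 + 5×5)/(5×5) = 40/25 = 8/5. The method used gives 8/10, which is different.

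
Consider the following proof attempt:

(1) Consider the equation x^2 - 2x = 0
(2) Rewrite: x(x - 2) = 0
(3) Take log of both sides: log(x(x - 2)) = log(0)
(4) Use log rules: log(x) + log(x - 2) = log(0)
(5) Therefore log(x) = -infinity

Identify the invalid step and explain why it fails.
Step 3: Take log of both sides: log(x(x - 2)) = log(0)

Step 3 takes the logarithm of both sides, resulting in log(0) on the right side. The logarithm is only defined for positive numbers; log(0) is undefined (approaches negative infinity). This operation is invalid.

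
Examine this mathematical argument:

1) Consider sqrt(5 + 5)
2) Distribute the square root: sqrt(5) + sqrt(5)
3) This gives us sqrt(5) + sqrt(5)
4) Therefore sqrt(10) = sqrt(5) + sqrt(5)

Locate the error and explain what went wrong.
Step 2: Distribute the square root: sqrt(5) + sqrt(5)

Step 2 incorrectly 'distributes' the square root over addition. The square root function does not distribute: sqrt(a + b) ≠ sqrt(a) + sqrt(b). In fact, sqrt(5 + 5) = sqrt(10) ≈ 3.1623, while sqrt(5) + sqrt(5) ≈ 4.4721.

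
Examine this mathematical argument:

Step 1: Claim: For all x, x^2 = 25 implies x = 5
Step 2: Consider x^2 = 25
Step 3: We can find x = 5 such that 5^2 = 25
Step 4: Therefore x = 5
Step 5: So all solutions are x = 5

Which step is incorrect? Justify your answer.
Step 4: Therefore x = 5

Step 4 incorrectly concludes that x = 5 is the only solution. The proof shows that x = 5 is A solution (existence), but does not show it is the ONLY solution (uniqueness). In fact, x = -5 is also a solution since (-5)^2 = 25. Finding one solution doesn't prove there are no others.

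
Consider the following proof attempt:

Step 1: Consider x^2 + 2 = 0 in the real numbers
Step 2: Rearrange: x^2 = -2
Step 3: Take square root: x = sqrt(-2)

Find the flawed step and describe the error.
Step 3: Take square root: x = sqrt(-2)

Step 3 takes the square root of -2, which is negative. In the real number system, the square root of a negative number is undefined. The equation x^2 + 2 = 0 has no real solutions. Square roots of negative numbers only exist in the complex numbers.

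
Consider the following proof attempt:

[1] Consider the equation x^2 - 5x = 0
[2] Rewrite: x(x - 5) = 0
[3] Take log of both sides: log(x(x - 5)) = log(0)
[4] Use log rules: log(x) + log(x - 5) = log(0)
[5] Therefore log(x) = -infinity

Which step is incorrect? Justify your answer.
Step 3: Take log of both sides: log(x(x - 5)) = log(0)

Step 3 takes the logarithm of both sides, resulting in log(0) on the right side. The logarithm is only defined for positive numbers; log(0) is undefined (approaches negative infinity). This operation is invalid.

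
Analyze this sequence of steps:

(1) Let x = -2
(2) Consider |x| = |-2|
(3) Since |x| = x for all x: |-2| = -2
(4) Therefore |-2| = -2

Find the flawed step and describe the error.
Step 3: Since |x| = x for all x: |-2| = -2

Step 3 incorrectly states that |x| = x for all x. The correct definition is |x| = x when x >= 0, and |x| = -x when x < 0. Since -2 < 0, we have |-2| = -(-2) = 2, not -2.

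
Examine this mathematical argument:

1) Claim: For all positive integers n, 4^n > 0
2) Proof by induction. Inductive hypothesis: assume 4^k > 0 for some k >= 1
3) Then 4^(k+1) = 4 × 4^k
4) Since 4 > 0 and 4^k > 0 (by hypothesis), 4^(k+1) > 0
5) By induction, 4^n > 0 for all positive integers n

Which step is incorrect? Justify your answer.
Step 5: By induction, 4^n > 0 for all positive integers n

Step 5 concludes the proof by induction, but no base case was ever established. A valid induction proof requires: (1) a base case proving 4^1 > 0, and (2) an inductive step showing IF 4^k > 0 THEN 4^(k+1) > 0. Steps 2-4 correctly establish the inductive step, but without the base case the conclusion in step 5 does not follow.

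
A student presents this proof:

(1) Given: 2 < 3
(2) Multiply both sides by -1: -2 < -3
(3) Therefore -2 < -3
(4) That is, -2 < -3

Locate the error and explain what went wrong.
Step 2: Multiply both sides by -1: -2 < -3

Step 2 multiplies both sides by -1 but fails to reverse the inequality sign. When multiplying (or dividing) an inequality by a negative number, the direction must be reversed. Since 2 < 3, we should get -2 > -3, i.e., -2 > -3.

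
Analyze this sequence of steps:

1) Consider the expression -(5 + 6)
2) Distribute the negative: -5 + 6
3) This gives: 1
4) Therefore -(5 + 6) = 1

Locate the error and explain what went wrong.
Step 2: Distribute the negative: -5 + 6

Step 2 incorrectly distributes the negative sign. The correct distribution is -(5 + 6) = -5 - 6 = -11. The negative must be applied to both terms, not just the first. The error treats -(5 + 6) as -5 + 6, which equals 1 instead of -11.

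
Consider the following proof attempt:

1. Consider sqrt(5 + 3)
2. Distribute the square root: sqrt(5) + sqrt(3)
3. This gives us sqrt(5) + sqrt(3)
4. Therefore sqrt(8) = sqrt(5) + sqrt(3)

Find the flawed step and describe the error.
Step 2: Distribute the square root: sqrt(5) + sqrt(3)

Step 2 incorrectly 'distributes' the square root over addition. The square root function does not distribute: sqrt(a + b) ≠ sqrt(a) + sqrt(b). In fact, sqrt(5 + 3) = sqrt(8) ≈ 2.8284, while sqrt(5) + sqrt(3) ≈ 3.9681.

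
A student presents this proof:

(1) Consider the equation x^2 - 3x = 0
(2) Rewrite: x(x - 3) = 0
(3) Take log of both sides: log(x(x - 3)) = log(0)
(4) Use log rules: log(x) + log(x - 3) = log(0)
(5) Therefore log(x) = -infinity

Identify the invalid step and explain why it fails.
Step 3: Take log of both sides: log(x(x - 3)) = log(0)

Step 3 takes the logarithm of both sides, resulting in log(0) on the right side. The logarithm is only defined for positive numbers; log(0) is undefined (approaches negative infinity). This operation is invalid.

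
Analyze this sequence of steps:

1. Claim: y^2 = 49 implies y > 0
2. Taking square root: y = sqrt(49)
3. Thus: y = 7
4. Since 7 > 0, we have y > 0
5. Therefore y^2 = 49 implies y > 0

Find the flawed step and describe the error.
Step 2: Taking square root: y = sqrt(49)

Step 2 takes the square root and assumes the positive root only. The equation y^2 = 49 actually has two solutions: y = 7 and y = -7. The proof silently assumes y > 0 without justification, then uses this assumption to conclude y > 0, which is circular. The counterexample y = -7 shows the claim is false.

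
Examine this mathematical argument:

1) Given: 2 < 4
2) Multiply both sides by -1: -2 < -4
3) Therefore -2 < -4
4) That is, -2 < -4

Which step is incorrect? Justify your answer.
Step 2: Multiply both sides by -1: -2 < -4

Step 2 multiplies both sides by -1 but fails to reverse the inequality sign. When multiplying (or dividing) an inequality by a negative number, the direction must be reversed. Since 2 < 4, we should get -2 > -4, i.e., -2 > -4.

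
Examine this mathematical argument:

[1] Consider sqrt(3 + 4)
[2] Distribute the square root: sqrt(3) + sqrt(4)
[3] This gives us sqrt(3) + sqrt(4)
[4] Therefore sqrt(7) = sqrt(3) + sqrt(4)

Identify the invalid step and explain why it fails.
Step 2: Distribute the square root: sqrt(3) + sqrt(4)

Step 2 incorrectly 'distributes' the square root over addition. The square root function does not distribute: sqrt(a + b) ≠ sqrt(a) + sqrt(b). In fact, sqrt(3 + 4) = sqrt(7) ≈ 2.6458, while sqrt(3) + sqrt(4) ≈ 3.7321.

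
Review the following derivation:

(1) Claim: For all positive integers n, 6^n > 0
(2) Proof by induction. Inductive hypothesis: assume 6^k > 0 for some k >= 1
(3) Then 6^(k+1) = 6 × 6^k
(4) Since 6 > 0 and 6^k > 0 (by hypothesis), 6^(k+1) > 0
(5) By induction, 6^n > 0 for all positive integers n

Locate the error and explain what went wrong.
Step 5: By induction, 6^n > 0 for all positive integers n

Step 5 concludes the proof by induction, but no base case was ever established. A valid induction proof requires: (1) a base case proving 6^1 > 0, and (2) an inductive step showing IF 6^k > 0 THEN 6^(k+1) > 0. Steps 2-4 correctly establish the inductive step, but without the base case the conclusion in step 5 does not follow.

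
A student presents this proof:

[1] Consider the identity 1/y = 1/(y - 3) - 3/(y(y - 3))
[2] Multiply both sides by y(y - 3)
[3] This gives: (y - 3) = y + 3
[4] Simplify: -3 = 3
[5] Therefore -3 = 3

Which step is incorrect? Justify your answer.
Step 3: This gives: (y - 3) = y + 3

Step 3 makes a sign error when clearing denominators. Multiplying -3/(y(y - 3)) by y(y - 3) gives -3, not +3. The correct result is (y - 3) = y - 3, which is trivially true, not (y - 3) = y + 3. (Step 1 is a valid identity: 1/(y - 3) - 3/(y(y - 3)) = (y - 3)/(y(y - 3)) = 1/y.)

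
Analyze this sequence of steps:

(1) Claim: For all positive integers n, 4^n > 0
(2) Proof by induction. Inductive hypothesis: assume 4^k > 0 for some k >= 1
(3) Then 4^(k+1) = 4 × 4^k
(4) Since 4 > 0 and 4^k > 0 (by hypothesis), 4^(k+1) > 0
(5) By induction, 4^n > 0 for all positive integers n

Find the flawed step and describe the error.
Step 5: By induction, 4^n > 0 for all positive integers n

Step 5 concludes the proof by induction, but no base case was ever established. A valid induction proof requires: (1) a base case proving 4^1 > 0, and (2) an inductive step showing IF 4^k > 0 THEN 4^(k+1) > 0. Steps 2-4 correctly establish the inductive step, but without the base case the conclusion in step 5 does not follow.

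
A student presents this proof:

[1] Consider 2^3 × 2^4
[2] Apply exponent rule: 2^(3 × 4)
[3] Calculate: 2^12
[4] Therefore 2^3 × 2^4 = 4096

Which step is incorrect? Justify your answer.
Step 2: Apply exponent rule: 2^(3 × 4)

Step 2 incorrectly states that a^b × a^c = a^(b×c). The correct rule is a^b × a^c = a^(b+c). The actual value is 2^3 × 2^4 = 2^7 = 128, not 2^12 = 4096.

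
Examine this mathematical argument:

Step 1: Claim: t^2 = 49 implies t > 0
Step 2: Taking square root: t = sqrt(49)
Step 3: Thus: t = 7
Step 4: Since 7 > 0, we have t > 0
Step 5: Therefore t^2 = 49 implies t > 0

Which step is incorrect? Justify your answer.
Step 2: Taking square root: t = sqrt(49)

Step 2 takes the square root and assumes the positive root only. The equation t^2 = 49 actually has two solutions: t = 7 and t = -7. The proof silently assumes t > 0 without justification, then uses this assumption to conclude t > 0, which is circular. The counterexample t = -7 shows the claim is false.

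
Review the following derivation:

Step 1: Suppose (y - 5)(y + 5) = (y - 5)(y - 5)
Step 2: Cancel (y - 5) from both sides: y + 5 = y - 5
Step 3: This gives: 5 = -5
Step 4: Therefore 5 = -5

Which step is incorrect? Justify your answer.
Step 2: Cancel (y - 5) from both sides: y + 5 = y - 5

Step 2 cancels (y - 5) from both sides. This is only valid if (y - 5) ≠ 0, i.e., y ≠ 5. When y = 5, both sides equal zero regardless of the other factors. The correct approach requires considering y = 5 as a separate case.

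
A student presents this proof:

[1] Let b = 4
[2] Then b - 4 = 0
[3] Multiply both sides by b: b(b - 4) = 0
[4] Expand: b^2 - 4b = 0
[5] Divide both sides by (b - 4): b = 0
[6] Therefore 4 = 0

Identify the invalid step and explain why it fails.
Step 5: Divide both sides by (b - 4): b = 0

Step 5 divides both sides by (b - 4). However, since b = 4, we have (b - 4) = 0. Division by zero is undefined, making this step invalid.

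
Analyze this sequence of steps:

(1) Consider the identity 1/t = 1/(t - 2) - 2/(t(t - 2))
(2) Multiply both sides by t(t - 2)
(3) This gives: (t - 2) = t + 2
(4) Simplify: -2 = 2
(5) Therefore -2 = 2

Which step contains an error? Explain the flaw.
Step 3: This gives: (t - 2) = t + 2

Step 3 makes a sign error when clearing denominators. Multiplying -2/(t(t - 2)) by t(t - 2) gives -2, not +2. The correct result is (t - 2) = t - 2, which is trivially true, not (t - 2) = t + 2. (Step 1 is a valid identity: 1/(t - 2) - 2/(t(t - 2)) = (t - 2)/(t(t - 2)) = 1/t.)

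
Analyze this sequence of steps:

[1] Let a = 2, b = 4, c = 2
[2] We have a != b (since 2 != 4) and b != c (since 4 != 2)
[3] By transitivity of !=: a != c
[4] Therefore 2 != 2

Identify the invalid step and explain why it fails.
Step 3: By transitivity of !=: a != c

Step 3 incorrectly applies transitivity to the '!=' relation. Transitivity states: if a R b and b R c, then a R c. However, '!=' is not transitive. Counterexample: 2 != 4 and 4 != 2, but 2 = 2 (both equal 2). Transitivity holds for relations like <, <=, =, but not for !=.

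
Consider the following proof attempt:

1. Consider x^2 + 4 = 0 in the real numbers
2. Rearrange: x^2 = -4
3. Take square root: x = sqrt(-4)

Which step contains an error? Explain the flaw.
Step 3: Take square root: x = sqrt(-4)

Step 3 takes the square root of -4, which is negative. In the real number system, the square root of a negative number is undefined. The equation x^2 + 4 = 0 has no real solutions. Square roots of negative numbers only exist in the complex numbers.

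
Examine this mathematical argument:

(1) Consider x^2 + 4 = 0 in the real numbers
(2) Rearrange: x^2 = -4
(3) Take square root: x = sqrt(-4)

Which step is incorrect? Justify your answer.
Step 3: Take square root: x = sqrt(-4)

Step 3 takes the square root of -4, which is negative. In the real number system, the square root of a negative number is undefined. The equation x^2 + 4 = 0 has no real solutions. Square roots of negative numbers only exist in the complex numbers.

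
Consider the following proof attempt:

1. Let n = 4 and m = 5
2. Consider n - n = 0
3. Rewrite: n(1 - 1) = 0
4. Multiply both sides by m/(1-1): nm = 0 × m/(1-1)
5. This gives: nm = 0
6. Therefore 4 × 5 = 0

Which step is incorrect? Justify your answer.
Step 4: Multiply both sides by m/(1-1): nm = 0 × m/(1-1)

Step 4 multiplies both sides by m/(1-1). However, 1-1 = 0, so this is multiplication by m/0, which is undefined. We cannot multiply by an undefined expression.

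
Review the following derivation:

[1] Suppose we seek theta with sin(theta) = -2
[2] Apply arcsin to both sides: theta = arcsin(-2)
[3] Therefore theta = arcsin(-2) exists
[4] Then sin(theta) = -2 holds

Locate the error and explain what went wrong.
Step 2: Apply arcsin to both sides: theta = arcsin(-2)

Step 2 applies arcsin to -2. However, arcsin(x) is only defined for x in [-1, 1] because sin(theta) can only produce values in that range. Since |-2| > 1, arcsin(-2) is undefined. There is no angle whose sine equals -2.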